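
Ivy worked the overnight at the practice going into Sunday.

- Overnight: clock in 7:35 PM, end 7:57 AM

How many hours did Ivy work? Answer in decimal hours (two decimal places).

12.37 hours

Overnight: 7:35 PM → midnight = 4 h 25 min; midnight → 7:57 AM = 7 h 57 min; span 12 h 22 min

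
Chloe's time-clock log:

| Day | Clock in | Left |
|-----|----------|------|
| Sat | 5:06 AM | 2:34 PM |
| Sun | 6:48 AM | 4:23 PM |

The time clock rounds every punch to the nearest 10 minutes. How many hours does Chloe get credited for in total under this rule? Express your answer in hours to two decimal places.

18.83 hours

Sat: in 5:06 AM→5:10 AM, out 2:34 PM→2:30 PM; 9 h 20 min
Sun: in 6:48 AM→6:50 AM, out 4:23 PM→4:20 PM; 9 h 30 min
Total credited: 18 h 50 min.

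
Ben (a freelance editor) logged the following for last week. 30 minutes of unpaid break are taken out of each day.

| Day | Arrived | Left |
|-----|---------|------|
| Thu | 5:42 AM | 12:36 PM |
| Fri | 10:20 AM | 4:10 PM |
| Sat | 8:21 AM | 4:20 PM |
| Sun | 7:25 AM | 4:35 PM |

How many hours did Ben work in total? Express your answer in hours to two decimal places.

Thu: 5:42 AM–12:36 PM = 6 h 54 min; less 30 min break → 6 h 24 min
Fri: 10:20 AM–4:10 PM = 5 h 50 min; less 30 min break → 5 h 20 min
Sat: 8:21 AM–4:20 PM = 7 h 59 min; less 30 min break → 7 h 29 min
Sun: 7:25 AM–4:35 PM = 9 h 10 min; less 30 min break → 8 h 40 min
Total: 6 h 24 min + 5 h 20 min + 7 h 29 min + 8 h 40 min = 27 h 53 min.

27.88 hours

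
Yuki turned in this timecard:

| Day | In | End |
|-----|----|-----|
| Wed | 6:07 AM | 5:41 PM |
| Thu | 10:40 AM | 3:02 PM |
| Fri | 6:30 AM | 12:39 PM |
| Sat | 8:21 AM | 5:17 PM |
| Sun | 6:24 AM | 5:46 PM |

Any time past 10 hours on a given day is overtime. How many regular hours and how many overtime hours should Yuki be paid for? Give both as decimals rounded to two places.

Regular 39.45 hours, overtime 2.93 hours

Wed: 6:07 AM–5:41 PM = 11 h 34 min
Thu: 10:40 AM–3:02 PM = 4 h 22 min
Fri: 6:30 AM–12:39 PM = 6 h 9 min
Sat: 8:21 AM–5:17 PM = 8 h 56 min
Sun: 6:24 AM–5:46 PM = 11 h 22 min
Wed reg 10 h 0 min / OT 1 h 34 min; Thu reg 4 h 22 min / OT 0 h 0 min; Fri reg 6 h 9 min / OT 0 h 0 min; Sat reg 8 h 56 min / OT 0 h 0 min; Sun reg 10 h 0 min / OT 1 h 22 min.
Totals: regular 39 h 27 min, overtime 2 h 56 min.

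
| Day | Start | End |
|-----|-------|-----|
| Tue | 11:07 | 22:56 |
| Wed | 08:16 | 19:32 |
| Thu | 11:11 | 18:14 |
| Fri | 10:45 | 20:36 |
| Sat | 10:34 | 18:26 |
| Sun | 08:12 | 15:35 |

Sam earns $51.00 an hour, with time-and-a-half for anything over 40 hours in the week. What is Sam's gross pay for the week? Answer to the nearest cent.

$3205.35

Tue: 11:07–22:56 = 11 h 49 min
Wed: 08:16–19:32 = 11 h 16 min
Thu: 11:11–18:14 = 7 h 3 min
Fri: 10:45–20:36 = 9 h 51 min
Sat: 10:34–18:26 = 7 h 52 min
Sun: 08:12–15:35 = 7 h 23 min
Total worked: 55 h 14 min = 3314 min.
Regular 40 h 0 min = 2400 min at $51.00/h; overtime 15 h 14 min = 914 min at $76.50/h.
Pay = (2400 × $51.00 + 914 × $76.50) ÷ 60 = $3205.35.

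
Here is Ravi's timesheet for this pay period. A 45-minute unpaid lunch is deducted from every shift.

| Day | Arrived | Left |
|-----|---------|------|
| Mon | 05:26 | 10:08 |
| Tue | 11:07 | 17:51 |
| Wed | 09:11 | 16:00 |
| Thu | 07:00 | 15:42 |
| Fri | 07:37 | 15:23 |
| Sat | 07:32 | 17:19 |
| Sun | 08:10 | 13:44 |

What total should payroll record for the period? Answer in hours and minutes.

44 h 49 min

Mon: 05:26–10:08 = 4 h 42 min; less 45 min break → 3 h 57 min
Tue: 11:07–17:51 = 6 h 44 min; less 45 min break → 5 h 59 min
Wed: 09:11–16:00 = 6 h 49 min; less 45 min break → 6 h 4 min
Thu: 07:00–15:42 = 8 h 42 min; less 45 min break → 7 h 57 min
Fri: 07:37–15:23 = 7 h 46 min; less 45 min break → 7 h 1 min
Sat: 07:32–17:19 = 9 h 47 min; less 45 min break → 9 h 2 min
Sun: 08:10–13:44 = 5 h 34 min; less 45 min break → 4 h 49 min
Total: 3 h 57 min + 5 h 59 min + 6 h 4 min + 7 h 57 min + 7 h 1 min + 9 h 2 min + 4 h 49 min = 44 h 49 min.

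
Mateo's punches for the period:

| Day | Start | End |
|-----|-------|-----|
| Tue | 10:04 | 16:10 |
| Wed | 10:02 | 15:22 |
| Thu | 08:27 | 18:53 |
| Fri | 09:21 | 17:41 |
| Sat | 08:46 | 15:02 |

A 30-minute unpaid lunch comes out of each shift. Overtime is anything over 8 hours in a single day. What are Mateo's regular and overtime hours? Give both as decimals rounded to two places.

Regular 32.03 hours, overtime 1.93 hours

Tue: 10:04–16:10 = 6 h 6 min; less 30 min break → 5 h 36 min
Wed: 10:02–15:22 = 5 h 20 min; less 30 min break → 4 h 50 min
Thu: 08:27–18:53 = 10 h 26 min; less 30 min break → 9 h 56 min
Fri: 09:21–17:41 = 8 h 20 min; less 30 min break → 7 h 50 min
Sat: 08:46–15:02 = 6 h 16 min; less 30 min break → 5 h 46 min
Tue reg 5 h 36 min / OT 0 h 0 min; Wed reg 4 h 50 min / OT 0 h 0 min; Thu reg 8 h 0 min / OT 1 h 56 min; Fri reg 7 h 50 min / OT 0 h 0 min; Sat reg 5 h 46 min / OT 0 h 0 min.
Totals: regular 32 h 2 min, overtime 1 h 56 min.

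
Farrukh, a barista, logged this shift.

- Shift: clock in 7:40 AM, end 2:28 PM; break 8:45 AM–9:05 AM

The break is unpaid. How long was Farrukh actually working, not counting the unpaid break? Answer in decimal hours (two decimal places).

6.47 hours

Shift: 7:40 AM–2:28 PM = 6 h 48 min; less 20 min break → 6 h 28 min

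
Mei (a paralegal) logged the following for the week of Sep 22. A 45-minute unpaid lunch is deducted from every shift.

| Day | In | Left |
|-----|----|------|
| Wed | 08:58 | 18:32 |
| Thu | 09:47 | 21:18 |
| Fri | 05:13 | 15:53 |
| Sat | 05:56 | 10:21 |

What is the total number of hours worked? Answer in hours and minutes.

33 h 10 min

Wed: 08:58–18:32 = 9 h 34 min; less 45 min break → 8 h 49 min
Thu: 09:47–21:18 = 11 h 31 min; less 45 min break → 10 h 46 min
Fri: 05:13–15:53 = 10 h 40 min; less 45 min break → 9 h 55 min
Sat: 05:56–10:21 = 4 h 25 min; less 45 min break → 3 h 40 min
Total: 8 h 49 min + 10 h 46 min + 9 h 55 min + 3 h 40 min = 33 h 10 min.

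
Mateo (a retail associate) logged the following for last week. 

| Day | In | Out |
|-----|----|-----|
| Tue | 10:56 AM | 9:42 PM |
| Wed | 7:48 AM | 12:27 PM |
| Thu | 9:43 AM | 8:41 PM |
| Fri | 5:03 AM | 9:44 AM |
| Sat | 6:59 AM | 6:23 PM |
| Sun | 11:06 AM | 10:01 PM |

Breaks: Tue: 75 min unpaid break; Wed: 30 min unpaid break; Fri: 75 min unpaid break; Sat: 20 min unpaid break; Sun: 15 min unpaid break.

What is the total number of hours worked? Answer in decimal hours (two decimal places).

49.80 hours

Tue: 10:56 AM–9:42 PM = 10 h 46 min; less 75 min break → 9 h 31 min
Wed: 7:48 AM–12:27 PM = 4 h 39 min; less 30 min break → 4 h 9 min
Thu: 9:43 AM–8:41 PM = 10 h 58 min
Fri: 5:03 AM–9:44 AM = 4 h 41 min; less 75 min break → 3 h 26 min
Sat: 6:59 AM–6:23 PM = 11 h 24 min; less 20 min break → 11 h 4 min
Sun: 11:06 AM–10:01 PM = 10 h 55 min; less 15 min break → 10 h 40 min
Total: 9 h 31 min + 4 h 9 min + 10 h 58 min + 3 h 26 min + 11 h 4 min + 10 h 40 min = 49 h 48 min.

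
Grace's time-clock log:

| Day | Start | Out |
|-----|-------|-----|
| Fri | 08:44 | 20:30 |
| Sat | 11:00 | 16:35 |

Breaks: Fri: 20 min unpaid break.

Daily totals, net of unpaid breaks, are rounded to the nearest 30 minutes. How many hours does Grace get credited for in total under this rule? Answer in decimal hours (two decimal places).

17.00 hours

Fri: 08:44–20:30 = 11 h 46 min − 20 min = 11 h 26 min → rounds to 11 h 30 min
Sat: 11:00–16:35 = 5 h 35 min → rounds to 5 h 30 min
Total credited: 17 h 0 min.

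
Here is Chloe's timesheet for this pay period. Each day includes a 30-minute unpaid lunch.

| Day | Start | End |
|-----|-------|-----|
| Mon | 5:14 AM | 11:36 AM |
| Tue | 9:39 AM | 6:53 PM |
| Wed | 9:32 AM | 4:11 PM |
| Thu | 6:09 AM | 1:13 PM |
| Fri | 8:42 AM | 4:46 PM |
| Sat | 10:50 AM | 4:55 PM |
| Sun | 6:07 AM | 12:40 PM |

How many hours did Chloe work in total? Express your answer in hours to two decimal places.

Mon: 5:14 AM–11:36 AM = 6 h 22 min; less 30 min break → 5 h 52 min
Tue: 9:39 AM–6:53 PM = 9 h 14 min; less 30 min break → 8 h 44 min
Wed: 9:32 AM–4:11 PM = 6 h 39 min; less 30 min break → 6 h 9 min
Thu: 6:09 AM–1:13 PM = 7 h 4 min; less 30 min break → 6 h 34 min
Fri: 8:42 AM–4:46 PM = 8 h 4 min; less 30 min break → 7 h 34 min
Sat: 10:50 AM–4:55 PM = 6 h 5 min; less 30 min break → 5 h 35 min
Sun: 6:07 AM–12:40 PM = 6 h 33 min; less 30 min break → 6 h 3 min
Total: 5 h 52 min + 8 h 44 min + 6 h 9 min + 6 h 34 min + 7 h 34 min + 5 h 35 min + 6 h 3 min = 46 h 31 min.

46.52 hours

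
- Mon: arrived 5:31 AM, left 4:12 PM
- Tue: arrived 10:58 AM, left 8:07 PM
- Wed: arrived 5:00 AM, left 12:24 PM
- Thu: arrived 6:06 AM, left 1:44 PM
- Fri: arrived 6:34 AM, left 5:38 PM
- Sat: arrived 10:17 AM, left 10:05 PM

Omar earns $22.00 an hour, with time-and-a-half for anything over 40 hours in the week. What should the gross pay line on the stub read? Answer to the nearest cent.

Mon: 5:31 AM–4:12 PM = 10 h 41 min
Tue: 10:58 AM–8:07 PM = 9 h 9 min
Wed: 5:00 AM–12:24 PM = 7 h 24 min
Thu: 6:06 AM–1:44 PM = 7 h 38 min
Fri: 6:34 AM–5:38 PM = 11 h 4 min
Sat: 10:17 AM–10:05 PM = 11 h 48 min
Total worked: 57 h 44 min = 3464 min.
Regular 40 h 0 min = 2400 min at $22.00/h; overtime 17 h 44 min = 1064 min at $33.00/h.
Pay = (2400 × $22.00 + 1064 × $33.00) ÷ 60 = $1465.20.

$1465.20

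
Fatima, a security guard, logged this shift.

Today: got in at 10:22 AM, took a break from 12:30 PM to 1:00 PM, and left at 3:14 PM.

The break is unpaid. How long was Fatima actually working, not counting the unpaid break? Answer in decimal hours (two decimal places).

Today: 10:22 AM–3:14 PM = 4 h 52 min; less 30 min break → 4 h 22 min

4.37 hours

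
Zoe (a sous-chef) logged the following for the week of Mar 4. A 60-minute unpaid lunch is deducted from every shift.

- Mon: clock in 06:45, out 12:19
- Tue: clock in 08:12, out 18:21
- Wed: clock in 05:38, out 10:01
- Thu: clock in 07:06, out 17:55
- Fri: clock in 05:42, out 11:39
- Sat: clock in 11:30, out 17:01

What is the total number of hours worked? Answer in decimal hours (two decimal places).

Mon: 06:45–12:19 = 5 h 34 min; less 60 min break → 4 h 34 min
Tue: 08:12–18:21 = 10 h 9 min; less 60 min break → 9 h 9 min
Wed: 05:38–10:01 = 4 h 23 min; less 60 min break → 3 h 23 min
Thu: 07:06–17:55 = 10 h 49 min; less 60 min break → 9 h 49 min
Fri: 05:42–11:39 = 5 h 57 min; less 60 min break → 4 h 57 min
Sat: 11:30–17:01 = 5 h 31 min; less 60 min break → 4 h 31 min
Total: 4 h 34 min + 9 h 9 min + 3 h 23 min + 9 h 49 min + 4 h 57 min + 4 h 31 min = 36 h 23 min.

36.38 hours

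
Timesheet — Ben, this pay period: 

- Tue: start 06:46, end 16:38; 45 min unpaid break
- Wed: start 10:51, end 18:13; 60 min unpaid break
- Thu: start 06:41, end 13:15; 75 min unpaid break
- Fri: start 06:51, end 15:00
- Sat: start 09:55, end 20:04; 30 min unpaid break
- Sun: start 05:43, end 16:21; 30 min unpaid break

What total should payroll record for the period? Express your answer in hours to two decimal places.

48.73 hours

Tue: 06:46–16:38 = 9 h 52 min; less 45 min break → 9 h 7 min
Wed: 10:51–18:13 = 7 h 22 min; less 60 min break → 6 h 22 min
Thu: 06:41–13:15 = 6 h 34 min; less 75 min break → 5 h 19 min
Fri: 06:51–15:00 = 8 h 9 min
Sat: 09:55–20:04 = 10 h 9 min; less 30 min break → 9 h 39 min
Sun: 05:43–16:21 = 10 h 38 min; less 30 min break → 10 h 8 min
Total: 9 h 7 min + 6 h 22 min + 5 h 19 min + 8 h 9 min + 9 h 39 min + 10 h 8 min = 48 h 44 min.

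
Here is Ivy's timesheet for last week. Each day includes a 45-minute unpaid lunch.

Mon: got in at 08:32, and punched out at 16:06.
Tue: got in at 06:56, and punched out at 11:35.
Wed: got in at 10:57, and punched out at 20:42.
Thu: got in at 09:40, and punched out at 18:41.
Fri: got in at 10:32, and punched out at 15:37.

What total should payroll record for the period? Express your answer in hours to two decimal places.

Mon: 08:32–16:06 = 7 h 34 min; less 45 min break → 6 h 49 min
Tue: 06:56–11:35 = 4 h 39 min; less 45 min break → 3 h 54 min
Wed: 10:57–20:42 = 9 h 45 min; less 45 min break → 9 h 0 min
Thu: 09:40–18:41 = 9 h 1 min; less 45 min break → 8 h 16 min
Fri: 10:32–15:37 = 5 h 5 min; less 45 min break → 4 h 20 min
Total: 6 h 49 min + 3 h 54 min + 9 h 0 min + 8 h 16 min + 4 h 20 min = 32 h 19 min.

32.32 hours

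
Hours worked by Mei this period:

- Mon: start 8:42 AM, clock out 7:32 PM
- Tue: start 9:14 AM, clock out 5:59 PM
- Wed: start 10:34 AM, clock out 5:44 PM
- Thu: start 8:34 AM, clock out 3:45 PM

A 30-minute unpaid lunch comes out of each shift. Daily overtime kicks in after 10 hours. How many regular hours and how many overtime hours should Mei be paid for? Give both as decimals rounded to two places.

Regular 31.60 hours, overtime 0.33 hours

Mon: 8:42 AM–7:32 PM = 10 h 50 min; less 30 min break → 10 h 20 min
Tue: 9:14 AM–5:59 PM = 8 h 45 min; less 30 min break → 8 h 15 min
Wed: 10:34 AM–5:44 PM = 7 h 10 min; less 30 min break → 6 h 40 min
Thu: 8:34 AM–3:45 PM = 7 h 11 min; less 30 min break → 6 h 41 min
Mon reg 10 h 0 min / OT 0 h 20 min; Tue reg 8 h 15 min / OT 0 h 0 min; Wed reg 6 h 40 min / OT 0 h 0 min; Thu reg 6 h 41 min / OT 0 h 0 min.
Totals: regular 31 h 36 min, overtime 0 h 20 min.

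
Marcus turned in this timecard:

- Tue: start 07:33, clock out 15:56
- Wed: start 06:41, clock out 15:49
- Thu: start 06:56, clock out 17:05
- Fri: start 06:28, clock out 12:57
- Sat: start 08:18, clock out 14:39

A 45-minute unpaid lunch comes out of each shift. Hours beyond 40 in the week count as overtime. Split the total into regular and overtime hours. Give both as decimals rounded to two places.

Tue: 07:33–15:56 = 8 h 23 min; less 45 min break → 7 h 38 min
Wed: 06:41–15:49 = 9 h 8 min; less 45 min break → 8 h 23 min
Thu: 06:56–17:05 = 10 h 9 min; less 45 min break → 9 h 24 min
Fri: 06:28–12:57 = 6 h 29 min; less 45 min break → 5 h 44 min
Sat: 08:18–14:39 = 6 h 21 min; less 45 min break → 5 h 36 min
Total worked: 36 h 45 min = 36.75 h.
Threshold 40 h → overtime 0 h 0 min, regular 36 h 45 min.

Regular 36.75 hours, overtime 0.00 hours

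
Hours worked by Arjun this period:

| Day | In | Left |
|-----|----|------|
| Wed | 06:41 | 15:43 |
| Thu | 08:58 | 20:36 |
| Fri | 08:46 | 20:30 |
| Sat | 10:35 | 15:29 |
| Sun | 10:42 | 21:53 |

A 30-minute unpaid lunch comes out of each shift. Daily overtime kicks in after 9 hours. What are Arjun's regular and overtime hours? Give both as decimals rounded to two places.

Regular 39.93 hours, overtime 6.05 hours

Wed: 06:41–15:43 = 9 h 2 min; less 30 min break → 8 h 32 min
Thu: 08:58–20:36 = 11 h 38 min; less 30 min break → 11 h 8 min
Fri: 08:46–20:30 = 11 h 44 min; less 30 min break → 11 h 14 min
Sat: 10:35–15:29 = 4 h 54 min; less 30 min break → 4 h 24 min
Sun: 10:42–21:53 = 11 h 11 min; less 30 min break → 10 h 41 min
Wed reg 8 h 32 min / OT 0 h 0 min; Thu reg 9 h 0 min / OT 2 h 8 min; Fri reg 9 h 0 min / OT 2 h 14 min; Sat reg 4 h 24 min / OT 0 h 0 min; Sun reg 9 h 0 min / OT 1 h 41 min.
Totals: regular 39 h 56 min, overtime 6 h 3 min.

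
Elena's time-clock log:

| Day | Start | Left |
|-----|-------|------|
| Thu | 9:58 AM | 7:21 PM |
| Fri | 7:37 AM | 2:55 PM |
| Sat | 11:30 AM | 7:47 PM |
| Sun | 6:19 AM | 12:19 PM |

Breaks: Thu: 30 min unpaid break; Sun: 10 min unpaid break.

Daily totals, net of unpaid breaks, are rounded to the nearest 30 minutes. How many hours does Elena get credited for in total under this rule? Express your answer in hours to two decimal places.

31.00 hours

Thu: 9:58 AM–7:21 PM = 9 h 23 min − 30 min = 8 h 53 min → rounds to 9 h 0 min
Fri: 7:37 AM–2:55 PM = 7 h 18 min → rounds to 7 h 30 min
Sat: 11:30 AM–7:47 PM = 8 h 17 min → rounds to 8 h 30 min
Sun: 6:19 AM–12:19 PM = 6 h 0 min − 10 min = 5 h 50 min → rounds to 6 h 0 min
Total credited: 31 h 0 min.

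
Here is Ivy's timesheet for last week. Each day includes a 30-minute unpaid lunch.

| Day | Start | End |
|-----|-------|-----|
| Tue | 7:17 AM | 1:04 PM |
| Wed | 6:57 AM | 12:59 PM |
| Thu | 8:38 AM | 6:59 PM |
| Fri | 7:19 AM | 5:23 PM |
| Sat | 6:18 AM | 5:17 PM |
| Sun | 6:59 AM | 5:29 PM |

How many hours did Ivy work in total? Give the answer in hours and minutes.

Tue: 7:17 AM–1:04 PM = 5 h 47 min; less 30 min break → 5 h 17 min
Wed: 6:57 AM–12:59 PM = 6 h 2 min; less 30 min break → 5 h 32 min
Thu: 8:38 AM–6:59 PM = 10 h 21 min; less 30 min break → 9 h 51 min
Fri: 7:19 AM–5:23 PM = 10 h 4 min; less 30 min break → 9 h 34 min
Sat: 6:18 AM–5:17 PM = 10 h 59 min; less 30 min break → 10 h 29 min
Sun: 6:59 AM–5:29 PM = 10 h 30 min; less 30 min break → 10 h 0 min
Total: 5 h 17 min + 5 h 32 min + 9 h 51 min + 9 h 34 min + 10 h 29 min + 10 h 0 min = 50 h 43 min.

50 h 43 min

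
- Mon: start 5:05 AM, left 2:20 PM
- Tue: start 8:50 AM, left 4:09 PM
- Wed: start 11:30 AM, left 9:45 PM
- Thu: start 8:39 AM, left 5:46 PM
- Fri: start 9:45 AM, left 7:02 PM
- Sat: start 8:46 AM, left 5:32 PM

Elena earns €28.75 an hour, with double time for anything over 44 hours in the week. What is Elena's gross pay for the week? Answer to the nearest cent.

Mon: 5:05 AM–2:20 PM = 9 h 15 min
Tue: 8:50 AM–4:09 PM = 7 h 19 min
Wed: 11:30 AM–9:45 PM = 10 h 15 min
Thu: 8:39 AM–5:46 PM = 9 h 7 min
Fri: 9:45 AM–7:02 PM = 9 h 17 min
Sat: 8:46 AM–5:32 PM = 8 h 46 min
Total worked: 53 h 59 min = 3239 min.
Regular 44 h 0 min = 2640 min at €28.75/h; overtime 9 h 59 min = 599 min at €57.50/h.
Pay = (2640 × €28.75 + 599 × €57.50) ÷ 60 = €1839.04.

€1839.04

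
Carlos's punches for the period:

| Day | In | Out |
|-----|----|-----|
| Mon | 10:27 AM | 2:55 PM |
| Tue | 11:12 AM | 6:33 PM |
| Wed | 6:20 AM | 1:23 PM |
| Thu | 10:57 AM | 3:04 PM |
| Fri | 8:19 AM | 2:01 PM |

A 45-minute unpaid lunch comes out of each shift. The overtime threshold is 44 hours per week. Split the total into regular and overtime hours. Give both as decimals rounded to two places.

Regular 24.93 hours, overtime 0.00 hours

Mon: 10:27 AM–2:55 PM = 4 h 28 min; less 45 min break → 3 h 43 min
Tue: 11:12 AM–6:33 PM = 7 h 21 min; less 45 min break → 6 h 36 min
Wed: 6:20 AM–1:23 PM = 7 h 3 min; less 45 min break → 6 h 18 min
Thu: 10:57 AM–3:04 PM = 4 h 7 min; less 45 min break → 3 h 22 min
Fri: 8:19 AM–2:01 PM = 5 h 42 min; less 45 min break → 4 h 57 min
Total worked: 24 h 56 min = 24.93 h.
Threshold 44 h → overtime 0 h 0 min, regular 24 h 56 min.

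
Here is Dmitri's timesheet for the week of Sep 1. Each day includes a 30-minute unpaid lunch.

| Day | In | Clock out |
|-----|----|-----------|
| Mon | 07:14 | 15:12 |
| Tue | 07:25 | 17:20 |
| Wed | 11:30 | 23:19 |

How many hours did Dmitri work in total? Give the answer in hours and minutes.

Mon: 07:14–15:12 = 7 h 58 min; less 30 min break → 7 h 28 min
Tue: 07:25–17:20 = 9 h 55 min; less 30 min break → 9 h 25 min
Wed: 11:30–23:19 = 11 h 49 min; less 30 min break → 11 h 19 min
Total: 7 h 28 min + 9 h 25 min + 11 h 19 min = 28 h 12 min.

28 h 12 min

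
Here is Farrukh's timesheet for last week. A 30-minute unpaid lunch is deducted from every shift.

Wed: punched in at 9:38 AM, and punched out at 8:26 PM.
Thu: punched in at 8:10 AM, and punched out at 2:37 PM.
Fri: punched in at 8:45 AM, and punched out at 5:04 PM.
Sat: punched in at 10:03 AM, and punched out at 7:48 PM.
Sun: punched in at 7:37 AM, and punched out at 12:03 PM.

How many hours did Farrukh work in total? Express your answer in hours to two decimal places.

Wed: 9:38 AM–8:26 PM = 10 h 48 min; less 30 min break → 10 h 18 min
Thu: 8:10 AM–2:37 PM = 6 h 27 min; less 30 min break → 5 h 57 min
Fri: 8:45 AM–5:04 PM = 8 h 19 min; less 30 min break → 7 h 49 min
Sat: 10:03 AM–7:48 PM = 9 h 45 min; less 30 min break → 9 h 15 min
Sun: 7:37 AM–12:03 PM = 4 h 26 min; less 30 min break → 3 h 56 min
Total: 10 h 18 min + 5 h 57 min + 7 h 49 min + 9 h 15 min + 3 h 56 min = 37 h 15 min.

37.25 hours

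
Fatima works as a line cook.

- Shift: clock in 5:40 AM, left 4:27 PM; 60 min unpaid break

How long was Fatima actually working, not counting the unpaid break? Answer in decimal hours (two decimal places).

Shift: 5:40 AM–4:27 PM = 10 h 47 min; less 60 min break → 9 h 47 min

9.78 hours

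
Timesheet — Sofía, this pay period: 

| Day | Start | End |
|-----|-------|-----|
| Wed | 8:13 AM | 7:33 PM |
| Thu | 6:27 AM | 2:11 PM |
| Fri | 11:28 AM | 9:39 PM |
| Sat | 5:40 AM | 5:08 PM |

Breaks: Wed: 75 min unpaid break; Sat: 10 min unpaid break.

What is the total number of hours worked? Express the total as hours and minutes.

Wed: 8:13 AM–7:33 PM = 11 h 20 min; less 75 min break → 10 h 5 min
Thu: 6:27 AM–2:11 PM = 7 h 44 min
Fri: 11:28 AM–9:39 PM = 10 h 11 min
Sat: 5:40 AM–5:08 PM = 11 h 28 min; less 10 min break → 11 h 18 min
Total: 10 h 5 min + 7 h 44 min + 10 h 11 min + 11 h 18 min = 39 h 18 min.

39 h 18 min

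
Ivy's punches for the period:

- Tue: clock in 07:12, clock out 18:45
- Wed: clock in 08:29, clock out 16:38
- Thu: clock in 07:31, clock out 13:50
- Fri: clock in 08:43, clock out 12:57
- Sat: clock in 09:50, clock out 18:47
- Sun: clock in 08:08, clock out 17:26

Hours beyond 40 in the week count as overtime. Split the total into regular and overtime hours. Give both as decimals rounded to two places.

Tue: 07:12–18:45 = 11 h 33 min
Wed: 08:29–16:38 = 8 h 9 min
Thu: 07:31–13:50 = 6 h 19 min
Fri: 08:43–12:57 = 4 h 14 min
Sat: 09:50–18:47 = 8 h 57 min
Sun: 08:08–17:26 = 9 h 18 min
Total worked: 48 h 30 min = 48.50 h.
Threshold 40 h → overtime 8 h 30 min, regular 40 h 0 min.

Regular 40.00 hours, overtime 8.50 hours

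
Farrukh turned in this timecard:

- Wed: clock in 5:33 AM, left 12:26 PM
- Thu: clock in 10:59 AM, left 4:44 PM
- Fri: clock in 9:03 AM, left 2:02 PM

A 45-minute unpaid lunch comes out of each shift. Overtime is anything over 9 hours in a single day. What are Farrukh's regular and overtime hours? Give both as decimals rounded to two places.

Wed: 5:33 AM–12:26 PM = 6 h 53 min; less 45 min break → 6 h 8 min
Thu: 10:59 AM–4:44 PM = 5 h 45 min; less 45 min break → 5 h 0 min
Fri: 9:03 AM–2:02 PM = 4 h 59 min; less 45 min break → 4 h 14 min
Wed reg 6 h 8 min / OT 0 h 0 min; Thu reg 5 h 0 min / OT 0 h 0 min; Fri reg 4 h 14 min / OT 0 h 0 min.
Totals: regular 15 h 22 min, overtime 0 h 0 min.

Regular 15.37 hours, overtime 0.00 hours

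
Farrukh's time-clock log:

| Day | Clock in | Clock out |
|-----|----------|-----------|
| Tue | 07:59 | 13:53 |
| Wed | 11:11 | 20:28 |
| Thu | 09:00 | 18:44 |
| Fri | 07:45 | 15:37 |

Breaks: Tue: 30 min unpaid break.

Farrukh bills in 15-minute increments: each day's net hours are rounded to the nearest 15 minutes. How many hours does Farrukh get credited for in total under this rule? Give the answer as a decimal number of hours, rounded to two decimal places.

32.25 hours

Tue: 07:59–13:53 = 5 h 54 min − 30 min = 5 h 24 min → rounds to 5 h 30 min
Wed: 11:11–20:28 = 9 h 17 min → rounds to 9 h 15 min
Thu: 09:00–18:44 = 9 h 44 min → rounds to 9 h 45 min
Fri: 07:45–15:37 = 7 h 52 min → rounds to 7 h 45 min
Total credited: 32 h 15 min.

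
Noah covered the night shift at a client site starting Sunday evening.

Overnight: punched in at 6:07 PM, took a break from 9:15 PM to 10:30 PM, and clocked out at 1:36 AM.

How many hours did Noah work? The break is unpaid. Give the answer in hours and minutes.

Overnight: 6:07 PM → midnight = 5 h 53 min; midnight → 1:36 AM = 1 h 36 min; span 7 h 29 min; less 75 min break → 6 h 14 min

6 h 14 min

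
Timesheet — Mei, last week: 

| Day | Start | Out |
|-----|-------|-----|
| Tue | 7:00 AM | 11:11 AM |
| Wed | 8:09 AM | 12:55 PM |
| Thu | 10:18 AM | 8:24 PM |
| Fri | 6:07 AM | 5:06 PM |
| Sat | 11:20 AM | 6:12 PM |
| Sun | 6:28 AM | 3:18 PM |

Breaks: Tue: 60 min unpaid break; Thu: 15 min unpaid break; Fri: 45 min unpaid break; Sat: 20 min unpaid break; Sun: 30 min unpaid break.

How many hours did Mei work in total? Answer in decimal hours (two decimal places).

42.90 hours

Tue: 7:00 AM–11:11 AM = 4 h 11 min; less 60 min break → 3 h 11 min
Wed: 8:09 AM–12:55 PM = 4 h 46 min
Thu: 10:18 AM–8:24 PM = 10 h 6 min; less 15 min break → 9 h 51 min
Fri: 6:07 AM–5:06 PM = 10 h 59 min; less 45 min break → 10 h 14 min
Sat: 11:20 AM–6:12 PM = 6 h 52 min; less 20 min break → 6 h 32 min
Sun: 6:28 AM–3:18 PM = 8 h 50 min; less 30 min break → 8 h 20 min
Total: 3 h 11 min + 4 h 46 min + 9 h 51 min + 10 h 14 min + 6 h 32 min + 8 h 20 min = 42 h 54 min.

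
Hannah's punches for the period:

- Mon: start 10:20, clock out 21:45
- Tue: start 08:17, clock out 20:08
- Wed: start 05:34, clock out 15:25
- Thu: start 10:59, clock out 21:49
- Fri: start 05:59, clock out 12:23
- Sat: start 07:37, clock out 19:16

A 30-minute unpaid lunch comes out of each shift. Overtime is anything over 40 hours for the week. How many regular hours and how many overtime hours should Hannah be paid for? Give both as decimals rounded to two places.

Mon: 10:20–21:45 = 11 h 25 min; less 30 min break → 10 h 55 min
Tue: 08:17–20:08 = 11 h 51 min; less 30 min break → 11 h 21 min
Wed: 05:34–15:25 = 9 h 51 min; less 30 min break → 9 h 21 min
Thu: 10:59–21:49 = 10 h 50 min; less 30 min break → 10 h 20 min
Fri: 05:59–12:23 = 6 h 24 min; less 30 min break → 5 h 54 min
Sat: 07:37–19:16 = 11 h 39 min; less 30 min break → 11 h 9 min
Total worked: 59 h 0 min = 59.00 h.
Threshold 40 h → overtime 19 h 0 min, regular 40 h 0 min.

Regular 40.00 hours, overtime 19.00 hours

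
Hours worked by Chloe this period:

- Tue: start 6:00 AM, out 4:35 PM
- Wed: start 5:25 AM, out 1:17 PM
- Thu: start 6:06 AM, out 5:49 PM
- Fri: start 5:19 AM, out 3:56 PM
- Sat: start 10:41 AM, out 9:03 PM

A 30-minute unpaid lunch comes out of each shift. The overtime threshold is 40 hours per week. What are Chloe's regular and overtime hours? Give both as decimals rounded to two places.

Regular 40.00 hours, overtime 8.65 hours

Tue: 6:00 AM–4:35 PM = 10 h 35 min; less 30 min break → 10 h 5 min
Wed: 5:25 AM–1:17 PM = 7 h 52 min; less 30 min break → 7 h 22 min
Thu: 6:06 AM–5:49 PM = 11 h 43 min; less 30 min break → 11 h 13 min
Fri: 5:19 AM–3:56 PM = 10 h 37 min; less 30 min break → 10 h 7 min
Sat: 10:41 AM–9:03 PM = 10 h 22 min; less 30 min break → 9 h 52 min
Total worked: 48 h 39 min = 48.65 h.
Threshold 40 h → overtime 8 h 39 min, regular 40 h 0 min.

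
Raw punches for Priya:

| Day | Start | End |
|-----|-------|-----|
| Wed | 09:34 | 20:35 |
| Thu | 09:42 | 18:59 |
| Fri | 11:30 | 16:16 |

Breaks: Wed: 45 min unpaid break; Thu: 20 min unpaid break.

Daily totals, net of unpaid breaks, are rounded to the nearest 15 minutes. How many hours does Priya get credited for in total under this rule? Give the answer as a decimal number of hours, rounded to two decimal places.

24.00 hours

Wed: 09:34–20:35 = 11 h 1 min − 45 min = 10 h 16 min → rounds to 10 h 15 min
Thu: 09:42–18:59 = 9 h 17 min − 20 min = 8 h 57 min → rounds to 9 h 0 min
Fri: 11:30–16:16 = 4 h 46 min → rounds to 4 h 45 min
Total credited: 24 h 0 min.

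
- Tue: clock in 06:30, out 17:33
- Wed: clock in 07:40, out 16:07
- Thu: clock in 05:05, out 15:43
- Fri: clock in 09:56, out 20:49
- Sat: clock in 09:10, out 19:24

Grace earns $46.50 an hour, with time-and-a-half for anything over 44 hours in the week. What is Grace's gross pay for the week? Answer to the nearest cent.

$2551.69

Tue: 06:30–17:33 = 11 h 3 min
Wed: 07:40–16:07 = 8 h 27 min
Thu: 05:05–15:43 = 10 h 38 min
Fri: 09:56–20:49 = 10 h 53 min
Sat: 09:10–19:24 = 10 h 14 min
Total worked: 51 h 15 min = 3075 min.
Regular 44 h 0 min = 2640 min at $46.50/h; overtime 7 h 15 min = 435 min at $69.75/h.
Pay = (2640 × $46.50 + 435 × $69.75) ÷ 60 = $2551.69.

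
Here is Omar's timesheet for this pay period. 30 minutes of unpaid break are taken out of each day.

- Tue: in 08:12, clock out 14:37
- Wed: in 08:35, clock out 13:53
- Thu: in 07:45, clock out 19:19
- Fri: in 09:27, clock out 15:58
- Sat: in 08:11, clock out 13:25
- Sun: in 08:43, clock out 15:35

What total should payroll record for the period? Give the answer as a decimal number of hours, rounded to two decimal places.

Tue: 08:12–14:37 = 6 h 25 min; less 30 min break → 5 h 55 min
Wed: 08:35–13:53 = 5 h 18 min; less 30 min break → 4 h 48 min
Thu: 07:45–19:19 = 11 h 34 min; less 30 min break → 11 h 4 min
Fri: 09:27–15:58 = 6 h 31 min; less 30 min break → 6 h 1 min
Sat: 08:11–13:25 = 5 h 14 min; less 30 min break → 4 h 44 min
Sun: 08:43–15:35 = 6 h 52 min; less 30 min break → 6 h 22 min
Total: 5 h 55 min + 4 h 48 min + 11 h 4 min + 6 h 1 min + 4 h 44 min + 6 h 22 min = 38 h 54 min.

38.90 hours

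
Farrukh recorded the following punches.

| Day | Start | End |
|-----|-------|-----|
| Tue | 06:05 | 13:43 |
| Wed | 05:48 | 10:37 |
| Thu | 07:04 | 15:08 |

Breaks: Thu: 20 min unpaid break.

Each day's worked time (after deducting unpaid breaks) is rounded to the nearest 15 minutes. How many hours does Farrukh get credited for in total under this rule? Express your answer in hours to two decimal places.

Tue: 06:05–13:43 = 7 h 38 min → rounds to 7 h 45 min
Wed: 05:48–10:37 = 4 h 49 min → rounds to 4 h 45 min
Thu: 07:04–15:08 = 8 h 4 min − 20 min = 7 h 44 min → rounds to 7 h 45 min
Total credited: 20 h 15 min.

20.25 hours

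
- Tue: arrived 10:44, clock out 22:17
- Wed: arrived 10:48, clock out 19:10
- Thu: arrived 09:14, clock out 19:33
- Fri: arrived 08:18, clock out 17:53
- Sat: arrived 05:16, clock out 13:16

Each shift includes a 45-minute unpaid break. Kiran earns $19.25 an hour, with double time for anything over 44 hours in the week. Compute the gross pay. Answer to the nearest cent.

$849.57

Tue: 10:44–22:17 = 11 h 33 min; less 45 min break → 10 h 48 min
Wed: 10:48–19:10 = 8 h 22 min; less 45 min break → 7 h 37 min
Thu: 09:14–19:33 = 10 h 19 min; less 45 min break → 9 h 34 min
Fri: 08:18–17:53 = 9 h 35 min; less 45 min break → 8 h 50 min
Sat: 05:16–13:16 = 8 h 0 min; less 45 min break → 7 h 15 min
Total worked: 44 h 4 min = 2644 min.
Regular 44 h 0 min = 2640 min at $19.25/h; overtime 0 h 4 min = 4 min at $38.50/h.
Pay = (2640 × $19.25 + 4 × $38.50) ÷ 60 = $849.57.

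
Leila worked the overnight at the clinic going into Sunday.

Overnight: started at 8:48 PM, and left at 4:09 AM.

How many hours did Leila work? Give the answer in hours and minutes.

Overnight: 8:48 PM → midnight = 3 h 12 min; midnight → 4:09 AM = 4 h 9 min; span 7 h 21 min

7 h 21 min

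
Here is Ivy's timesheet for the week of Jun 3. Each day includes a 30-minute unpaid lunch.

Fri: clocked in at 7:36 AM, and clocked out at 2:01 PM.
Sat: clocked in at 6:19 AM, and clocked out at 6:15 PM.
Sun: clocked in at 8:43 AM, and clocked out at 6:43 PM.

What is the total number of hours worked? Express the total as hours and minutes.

26 h 51 min

Fri: 7:36 AM–2:01 PM = 6 h 25 min; less 30 min break → 5 h 55 min
Sat: 6:19 AM–6:15 PM = 11 h 56 min; less 30 min break → 11 h 26 min
Sun: 8:43 AM–6:43 PM = 10 h 0 min; less 30 min break → 9 h 30 min
Total: 5 h 55 min + 11 h 26 min + 9 h 30 min = 26 h 51 min.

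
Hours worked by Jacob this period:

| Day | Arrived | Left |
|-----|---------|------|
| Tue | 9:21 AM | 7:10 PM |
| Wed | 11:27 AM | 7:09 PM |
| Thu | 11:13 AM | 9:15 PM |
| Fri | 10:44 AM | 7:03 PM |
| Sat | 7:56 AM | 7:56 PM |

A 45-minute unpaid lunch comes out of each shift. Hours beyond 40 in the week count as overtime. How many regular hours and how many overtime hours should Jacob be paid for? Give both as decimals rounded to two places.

Regular 40.00 hours, overtime 4.12 hours

Tue: 9:21 AM–7:10 PM = 9 h 49 min; less 45 min break → 9 h 4 min
Wed: 11:27 AM–7:09 PM = 7 h 42 min; less 45 min break → 6 h 57 min
Thu: 11:13 AM–9:15 PM = 10 h 2 min; less 45 min break → 9 h 17 min
Fri: 10:44 AM–7:03 PM = 8 h 19 min; less 45 min break → 7 h 34 min
Sat: 7:56 AM–7:56 PM = 12 h 0 min; less 45 min break → 11 h 15 min
Total worked: 44 h 7 min = 44.12 h.
Threshold 40 h → overtime 4 h 7 min, regular 40 h 0 min.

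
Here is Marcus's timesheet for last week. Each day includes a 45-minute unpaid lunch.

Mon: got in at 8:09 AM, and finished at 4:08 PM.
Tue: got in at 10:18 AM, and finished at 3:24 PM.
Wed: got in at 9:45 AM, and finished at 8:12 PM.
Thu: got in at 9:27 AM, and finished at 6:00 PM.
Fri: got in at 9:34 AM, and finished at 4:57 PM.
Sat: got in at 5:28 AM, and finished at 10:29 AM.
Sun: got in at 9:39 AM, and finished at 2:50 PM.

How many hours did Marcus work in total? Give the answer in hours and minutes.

44 h 25 min

Mon: 8:09 AM–4:08 PM = 7 h 59 min; less 45 min break → 7 h 14 min
Tue: 10:18 AM–3:24 PM = 5 h 6 min; less 45 min break → 4 h 21 min
Wed: 9:45 AM–8:12 PM = 10 h 27 min; less 45 min break → 9 h 42 min
Thu: 9:27 AM–6:00 PM = 8 h 33 min; less 45 min break → 7 h 48 min
Fri: 9:34 AM–4:57 PM = 7 h 23 min; less 45 min break → 6 h 38 min
Sat: 5:28 AM–10:29 AM = 5 h 1 min; less 45 min break → 4 h 16 min
Sun: 9:39 AM–2:50 PM = 5 h 11 min; less 45 min break → 4 h 26 min
Total: 7 h 14 min + 4 h 21 min + 9 h 42 min + 7 h 48 min + 6 h 38 min + 4 h 16 min + 4 h 26 min = 44 h 25 min.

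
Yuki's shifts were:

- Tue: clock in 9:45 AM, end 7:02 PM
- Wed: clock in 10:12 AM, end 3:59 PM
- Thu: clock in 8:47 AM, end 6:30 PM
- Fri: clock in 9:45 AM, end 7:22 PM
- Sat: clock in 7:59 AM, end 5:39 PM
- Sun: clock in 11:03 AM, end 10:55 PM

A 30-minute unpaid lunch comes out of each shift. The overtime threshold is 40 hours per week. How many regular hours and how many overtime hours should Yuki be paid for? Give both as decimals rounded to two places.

Tue: 9:45 AM–7:02 PM = 9 h 17 min; less 30 min break → 8 h 47 min
Wed: 10:12 AM–3:59 PM = 5 h 47 min; less 30 min break → 5 h 17 min
Thu: 8:47 AM–6:30 PM = 9 h 43 min; less 30 min break → 9 h 13 min
Fri: 9:45 AM–7:22 PM = 9 h 37 min; less 30 min break → 9 h 7 min
Sat: 7:59 AM–5:39 PM = 9 h 40 min; less 30 min break → 9 h 10 min
Sun: 11:03 AM–10:55 PM = 11 h 52 min; less 30 min break → 11 h 22 min
Total worked: 52 h 56 min = 52.93 h.
Threshold 40 h → overtime 12 h 56 min, regular 40 h 0 min.

Regular 40.00 hours, overtime 12.93 hours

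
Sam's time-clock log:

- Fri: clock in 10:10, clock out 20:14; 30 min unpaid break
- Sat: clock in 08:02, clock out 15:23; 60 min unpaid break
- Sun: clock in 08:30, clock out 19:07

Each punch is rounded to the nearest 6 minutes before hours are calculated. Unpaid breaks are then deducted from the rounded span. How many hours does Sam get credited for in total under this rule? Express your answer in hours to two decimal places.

Fri: in 10:10→10:12, out 20:14→20:12; 10 h 0 min − 30 min = 9 h 30 min
Sat: in 08:02→08:00, out 15:23→15:24; 7 h 24 min − 60 min = 6 h 24 min
Sun: in 08:30→08:30, out 19:07→19:06; 10 h 36 min
Total credited: 26 h 30 min.

26.50 hours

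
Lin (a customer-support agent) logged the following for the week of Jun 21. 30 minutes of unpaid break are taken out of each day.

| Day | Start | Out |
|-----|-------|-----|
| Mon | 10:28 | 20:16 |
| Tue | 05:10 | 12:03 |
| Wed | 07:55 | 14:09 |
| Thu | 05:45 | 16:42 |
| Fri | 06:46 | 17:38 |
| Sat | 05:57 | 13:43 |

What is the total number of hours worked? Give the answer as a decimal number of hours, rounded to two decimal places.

49.50 hours

Mon: 10:28–20:16 = 9 h 48 min; less 30 min break → 9 h 18 min
Tue: 05:10–12:03 = 6 h 53 min; less 30 min break → 6 h 23 min
Wed: 07:55–14:09 = 6 h 14 min; less 30 min break → 5 h 44 min
Thu: 05:45–16:42 = 10 h 57 min; less 30 min break → 10 h 27 min
Fri: 06:46–17:38 = 10 h 52 min; less 30 min break → 10 h 22 min
Sat: 05:57–13:43 = 7 h 46 min; less 30 min break → 7 h 16 min
Total: 9 h 18 min + 6 h 23 min + 5 h 44 min + 10 h 27 min + 10 h 22 min + 7 h 16 min = 49 h 30 min.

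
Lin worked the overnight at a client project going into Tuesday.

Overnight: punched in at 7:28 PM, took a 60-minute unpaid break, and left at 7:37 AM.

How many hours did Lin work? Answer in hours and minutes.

Overnight: 7:28 PM → midnight = 4 h 32 min; midnight → 7:37 AM = 7 h 37 min; span 12 h 9 min; less 60 min break → 11 h 9 min

11 h 9 min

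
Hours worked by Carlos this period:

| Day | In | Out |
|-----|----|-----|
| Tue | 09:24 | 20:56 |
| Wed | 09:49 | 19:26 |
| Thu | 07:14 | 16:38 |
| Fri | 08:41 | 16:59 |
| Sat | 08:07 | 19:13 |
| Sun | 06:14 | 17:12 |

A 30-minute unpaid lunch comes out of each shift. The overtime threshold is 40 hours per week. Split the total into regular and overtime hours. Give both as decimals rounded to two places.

Regular 40.00 hours, overtime 17.92 hours

Tue: 09:24–20:56 = 11 h 32 min; less 30 min break → 11 h 2 min
Wed: 09:49–19:26 = 9 h 37 min; less 30 min break → 9 h 7 min
Thu: 07:14–16:38 = 9 h 24 min; less 30 min break → 8 h 54 min
Fri: 08:41–16:59 = 8 h 18 min; less 30 min break → 7 h 48 min
Sat: 08:07–19:13 = 11 h 6 min; less 30 min break → 10 h 36 min
Sun: 06:14–17:12 = 10 h 58 min; less 30 min break → 10 h 28 min
Total worked: 57 h 55 min = 57.92 h.
Threshold 40 h → overtime 17 h 55 min, regular 40 h 0 min.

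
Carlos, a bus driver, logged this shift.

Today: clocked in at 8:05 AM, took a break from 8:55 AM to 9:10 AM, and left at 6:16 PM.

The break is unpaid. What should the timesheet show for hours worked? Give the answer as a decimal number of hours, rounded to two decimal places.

9.93 hours

Today: 8:05 AM–6:16 PM = 10 h 11 min; less 15 min break → 9 h 56 min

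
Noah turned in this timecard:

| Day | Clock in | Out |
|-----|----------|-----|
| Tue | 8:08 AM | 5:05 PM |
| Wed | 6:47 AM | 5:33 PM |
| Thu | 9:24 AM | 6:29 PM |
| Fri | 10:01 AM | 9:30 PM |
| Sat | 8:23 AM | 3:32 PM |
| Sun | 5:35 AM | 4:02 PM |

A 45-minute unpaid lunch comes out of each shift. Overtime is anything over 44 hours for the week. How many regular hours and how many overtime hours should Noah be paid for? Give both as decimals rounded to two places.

Regular 44.00 hours, overtime 9.38 hours

Tue: 8:08 AM–5:05 PM = 8 h 57 min; less 45 min break → 8 h 12 min
Wed: 6:47 AM–5:33 PM = 10 h 46 min; less 45 min break → 10 h 1 min
Thu: 9:24 AM–6:29 PM = 9 h 5 min; less 45 min break → 8 h 20 min
Fri: 10:01 AM–9:30 PM = 11 h 29 min; less 45 min break → 10 h 44 min
Sat: 8:23 AM–3:32 PM = 7 h 9 min; less 45 min break → 6 h 24 min
Sun: 5:35 AM–4:02 PM = 10 h 27 min; less 45 min break → 9 h 42 min
Total worked: 53 h 23 min = 53.38 h.
Threshold 44 h → overtime 9 h 23 min, regular 44 h 0 min.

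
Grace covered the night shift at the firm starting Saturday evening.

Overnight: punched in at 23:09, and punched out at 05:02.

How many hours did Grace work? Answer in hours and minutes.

5 h 53 min

Overnight: 23:09 → midnight = 0 h 51 min; midnight → 05:02 = 5 h 2 min; span 5 h 53 min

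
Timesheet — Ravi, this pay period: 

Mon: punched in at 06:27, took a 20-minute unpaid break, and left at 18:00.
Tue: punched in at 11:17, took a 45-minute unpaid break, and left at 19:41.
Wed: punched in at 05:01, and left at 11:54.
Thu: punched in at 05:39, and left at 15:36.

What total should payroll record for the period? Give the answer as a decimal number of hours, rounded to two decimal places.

Mon: 06:27–18:00 = 11 h 33 min; less 20 min break → 11 h 13 min
Tue: 11:17–19:41 = 8 h 24 min; less 45 min break → 7 h 39 min
Wed: 05:01–11:54 = 6 h 53 min
Thu: 05:39–15:36 = 9 h 57 min
Total: 11 h 13 min + 7 h 39 min + 6 h 53 min + 9 h 57 min = 35 h 42 min.

35.70 hours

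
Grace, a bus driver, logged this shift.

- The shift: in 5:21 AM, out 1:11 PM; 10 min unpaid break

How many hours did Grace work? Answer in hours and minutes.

7 h 40 min

The shift: 5:21 AM–1:11 PM = 7 h 50 min; less 10 min break → 7 h 40 min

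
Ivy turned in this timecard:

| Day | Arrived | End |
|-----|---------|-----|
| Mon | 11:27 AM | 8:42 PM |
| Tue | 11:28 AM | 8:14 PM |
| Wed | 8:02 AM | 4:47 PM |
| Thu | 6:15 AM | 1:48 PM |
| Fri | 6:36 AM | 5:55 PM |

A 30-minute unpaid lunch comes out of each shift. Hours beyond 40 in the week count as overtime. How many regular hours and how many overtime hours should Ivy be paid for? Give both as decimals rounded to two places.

Regular 40.00 hours, overtime 3.13 hours

Mon: 11:27 AM–8:42 PM = 9 h 15 min; less 30 min break → 8 h 45 min
Tue: 11:28 AM–8:14 PM = 8 h 46 min; less 30 min break → 8 h 16 min
Wed: 8:02 AM–4:47 PM = 8 h 45 min; less 30 min break → 8 h 15 min
Thu: 6:15 AM–1:48 PM = 7 h 33 min; less 30 min break → 7 h 3 min
Fri: 6:36 AM–5:55 PM = 11 h 19 min; less 30 min break → 10 h 49 min
Total worked: 43 h 8 min = 43.13 h.
Threshold 40 h → overtime 3 h 8 min, regular 40 h 0 min.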